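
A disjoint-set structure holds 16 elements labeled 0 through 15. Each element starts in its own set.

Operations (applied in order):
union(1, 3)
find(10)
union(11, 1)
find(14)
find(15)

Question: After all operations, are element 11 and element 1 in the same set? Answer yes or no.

Step 1: union(1, 3) -> merged; set of 1 now {1, 3}
Step 2: find(10) -> no change; set of 10 is {10}
Step 3: union(11, 1) -> merged; set of 11 now {1, 3, 11}
Step 4: find(14) -> no change; set of 14 is {14}
Step 5: find(15) -> no change; set of 15 is {15}
Set of 11: {1, 3, 11}; 1 is a member.

Answer: yes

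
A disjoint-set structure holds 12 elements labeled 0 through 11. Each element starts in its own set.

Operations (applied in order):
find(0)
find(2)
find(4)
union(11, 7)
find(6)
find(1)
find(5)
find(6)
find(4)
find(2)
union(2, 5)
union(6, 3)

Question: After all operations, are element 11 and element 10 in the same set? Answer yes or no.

Answer: no

Derivation:
Step 1: find(0) -> no change; set of 0 is {0}
Step 2: find(2) -> no change; set of 2 is {2}
Step 3: find(4) -> no change; set of 4 is {4}
Step 4: union(11, 7) -> merged; set of 11 now {7, 11}
Step 5: find(6) -> no change; set of 6 is {6}
Step 6: find(1) -> no change; set of 1 is {1}
Step 7: find(5) -> no change; set of 5 is {5}
Step 8: find(6) -> no change; set of 6 is {6}
Step 9: find(4) -> no change; set of 4 is {4}
Step 10: find(2) -> no change; set of 2 is {2}
Step 11: union(2, 5) -> merged; set of 2 now {2, 5}
Step 12: union(6, 3) -> merged; set of 6 now {3, 6}
Set of 11: {7, 11}; 10 is not a member.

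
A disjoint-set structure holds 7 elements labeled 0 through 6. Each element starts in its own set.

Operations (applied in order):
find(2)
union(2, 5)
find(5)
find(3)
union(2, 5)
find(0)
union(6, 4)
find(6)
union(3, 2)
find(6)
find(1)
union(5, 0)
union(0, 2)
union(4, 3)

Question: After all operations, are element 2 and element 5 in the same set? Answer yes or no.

Step 1: find(2) -> no change; set of 2 is {2}
Step 2: union(2, 5) -> merged; set of 2 now {2, 5}
Step 3: find(5) -> no change; set of 5 is {2, 5}
Step 4: find(3) -> no change; set of 3 is {3}
Step 5: union(2, 5) -> already same set; set of 2 now {2, 5}
Step 6: find(0) -> no change; set of 0 is {0}
Step 7: union(6, 4) -> merged; set of 6 now {4, 6}
Step 8: find(6) -> no change; set of 6 is {4, 6}
Step 9: union(3, 2) -> merged; set of 3 now {2, 3, 5}
Step 10: find(6) -> no change; set of 6 is {4, 6}
Step 11: find(1) -> no change; set of 1 is {1}
Step 12: union(5, 0) -> merged; set of 5 now {0, 2, 3, 5}
Step 13: union(0, 2) -> already same set; set of 0 now {0, 2, 3, 5}
Step 14: union(4, 3) -> merged; set of 4 now {0, 2, 3, 4, 5, 6}
Set of 2: {0, 2, 3, 4, 5, 6}; 5 is a member.

Answer: yes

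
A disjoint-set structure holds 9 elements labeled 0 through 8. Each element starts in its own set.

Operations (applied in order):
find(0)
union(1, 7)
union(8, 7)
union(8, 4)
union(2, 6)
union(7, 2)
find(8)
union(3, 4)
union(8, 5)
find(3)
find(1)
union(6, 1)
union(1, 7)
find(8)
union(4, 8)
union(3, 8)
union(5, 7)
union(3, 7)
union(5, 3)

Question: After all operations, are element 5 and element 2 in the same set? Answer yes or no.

Answer: yes

Derivation:
Step 1: find(0) -> no change; set of 0 is {0}
Step 2: union(1, 7) -> merged; set of 1 now {1, 7}
Step 3: union(8, 7) -> merged; set of 8 now {1, 7, 8}
Step 4: union(8, 4) -> merged; set of 8 now {1, 4, 7, 8}
Step 5: union(2, 6) -> merged; set of 2 now {2, 6}
Step 6: union(7, 2) -> merged; set of 7 now {1, 2, 4, 6, 7, 8}
Step 7: find(8) -> no change; set of 8 is {1, 2, 4, 6, 7, 8}
Step 8: union(3, 4) -> merged; set of 3 now {1, 2, 3, 4, 6, 7, 8}
Step 9: union(8, 5) -> merged; set of 8 now {1, 2, 3, 4, 5, 6, 7, 8}
Step 10: find(3) -> no change; set of 3 is {1, 2, 3, 4, 5, 6, 7, 8}
Step 11: find(1) -> no change; set of 1 is {1, 2, 3, 4, 5, 6, 7, 8}
Step 12: union(6, 1) -> already same set; set of 6 now {1, 2, 3, 4, 5, 6, 7, 8}
Step 13: union(1, 7) -> already same set; set of 1 now {1, 2, 3, 4, 5, 6, 7, 8}
Step 14: find(8) -> no change; set of 8 is {1, 2, 3, 4, 5, 6, 7, 8}
Step 15: union(4, 8) -> already same set; set of 4 now {1, 2, 3, 4, 5, 6, 7, 8}
Step 16: union(3, 8) -> already same set; set of 3 now {1, 2, 3, 4, 5, 6, 7, 8}
Step 17: union(5, 7) -> already same set; set of 5 now {1, 2, 3, 4, 5, 6, 7, 8}
Step 18: union(3, 7) -> already same set; set of 3 now {1, 2, 3, 4, 5, 6, 7, 8}
Step 19: union(5, 3) -> already same set; set of 5 now {1, 2, 3, 4, 5, 6, 7, 8}
Set of 5: {1, 2, 3, 4, 5, 6, 7, 8}; 2 is a member.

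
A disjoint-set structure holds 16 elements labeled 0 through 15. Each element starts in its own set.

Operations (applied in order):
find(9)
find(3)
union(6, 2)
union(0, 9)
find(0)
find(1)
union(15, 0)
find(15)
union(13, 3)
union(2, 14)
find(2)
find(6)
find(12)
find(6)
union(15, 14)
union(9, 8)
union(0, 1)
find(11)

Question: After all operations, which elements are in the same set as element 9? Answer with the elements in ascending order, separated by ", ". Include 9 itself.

Answer: 0, 1, 2, 6, 8, 9, 14, 15

Derivation:
Step 1: find(9) -> no change; set of 9 is {9}
Step 2: find(3) -> no change; set of 3 is {3}
Step 3: union(6, 2) -> merged; set of 6 now {2, 6}
Step 4: union(0, 9) -> merged; set of 0 now {0, 9}
Step 5: find(0) -> no change; set of 0 is {0, 9}
Step 6: find(1) -> no change; set of 1 is {1}
Step 7: union(15, 0) -> merged; set of 15 now {0, 9, 15}
Step 8: find(15) -> no change; set of 15 is {0, 9, 15}
Step 9: union(13, 3) -> merged; set of 13 now {3, 13}
Step 10: union(2, 14) -> merged; set of 2 now {2, 6, 14}
Step 11: find(2) -> no change; set of 2 is {2, 6, 14}
Step 12: find(6) -> no change; set of 6 is {2, 6, 14}
Step 13: find(12) -> no change; set of 12 is {12}
Step 14: find(6) -> no change; set of 6 is {2, 6, 14}
Step 15: union(15, 14) -> merged; set of 15 now {0, 2, 6, 9, 14, 15}
Step 16: union(9, 8) -> merged; set of 9 now {0, 2, 6, 8, 9, 14, 15}
Step 17: union(0, 1) -> merged; set of 0 now {0, 1, 2, 6, 8, 9, 14, 15}
Step 18: find(11) -> no change; set of 11 is {11}
Component of 9: {0, 1, 2, 6, 8, 9, 14, 15}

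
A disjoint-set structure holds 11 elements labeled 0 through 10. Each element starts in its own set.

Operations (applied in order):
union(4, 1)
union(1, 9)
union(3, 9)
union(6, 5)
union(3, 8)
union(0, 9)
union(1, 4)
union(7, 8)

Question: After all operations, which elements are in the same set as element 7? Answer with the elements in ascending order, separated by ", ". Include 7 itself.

Step 1: union(4, 1) -> merged; set of 4 now {1, 4}
Step 2: union(1, 9) -> merged; set of 1 now {1, 4, 9}
Step 3: union(3, 9) -> merged; set of 3 now {1, 3, 4, 9}
Step 4: union(6, 5) -> merged; set of 6 now {5, 6}
Step 5: union(3, 8) -> merged; set of 3 now {1, 3, 4, 8, 9}
Step 6: union(0, 9) -> merged; set of 0 now {0, 1, 3, 4, 8, 9}
Step 7: union(1, 4) -> already same set; set of 1 now {0, 1, 3, 4, 8, 9}
Step 8: union(7, 8) -> merged; set of 7 now {0, 1, 3, 4, 7, 8, 9}
Component of 7: {0, 1, 3, 4, 7, 8, 9}

Answer: 0, 1, 3, 4, 7, 8, 9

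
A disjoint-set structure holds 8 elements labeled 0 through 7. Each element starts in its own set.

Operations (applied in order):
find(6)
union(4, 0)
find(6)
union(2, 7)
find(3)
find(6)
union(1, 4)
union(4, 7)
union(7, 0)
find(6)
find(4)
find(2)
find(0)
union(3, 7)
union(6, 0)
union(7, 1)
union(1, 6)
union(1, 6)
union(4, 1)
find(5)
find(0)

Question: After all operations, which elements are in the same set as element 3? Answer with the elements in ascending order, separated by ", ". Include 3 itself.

Step 1: find(6) -> no change; set of 6 is {6}
Step 2: union(4, 0) -> merged; set of 4 now {0, 4}
Step 3: find(6) -> no change; set of 6 is {6}
Step 4: union(2, 7) -> merged; set of 2 now {2, 7}
Step 5: find(3) -> no change; set of 3 is {3}
Step 6: find(6) -> no change; set of 6 is {6}
Step 7: union(1, 4) -> merged; set of 1 now {0, 1, 4}
Step 8: union(4, 7) -> merged; set of 4 now {0, 1, 2, 4, 7}
Step 9: union(7, 0) -> already same set; set of 7 now {0, 1, 2, 4, 7}
Step 10: find(6) -> no change; set of 6 is {6}
Step 11: find(4) -> no change; set of 4 is {0, 1, 2, 4, 7}
Step 12: find(2) -> no change; set of 2 is {0, 1, 2, 4, 7}
Step 13: find(0) -> no change; set of 0 is {0, 1, 2, 4, 7}
Step 14: union(3, 7) -> merged; set of 3 now {0, 1, 2, 3, 4, 7}
Step 15: union(6, 0) -> merged; set of 6 now {0, 1, 2, 3, 4, 6, 7}
Step 16: union(7, 1) -> already same set; set of 7 now {0, 1, 2, 3, 4, 6, 7}
Step 17: union(1, 6) -> already same set; set of 1 now {0, 1, 2, 3, 4, 6, 7}
Step 18: union(1, 6) -> already same set; set of 1 now {0, 1, 2, 3, 4, 6, 7}
Step 19: union(4, 1) -> already same set; set of 4 now {0, 1, 2, 3, 4, 6, 7}
Step 20: find(5) -> no change; set of 5 is {5}
Step 21: find(0) -> no change; set of 0 is {0, 1, 2, 3, 4, 6, 7}
Component of 3: {0, 1, 2, 3, 4, 6, 7}

Answer: 0, 1, 2, 3, 4, 6, 7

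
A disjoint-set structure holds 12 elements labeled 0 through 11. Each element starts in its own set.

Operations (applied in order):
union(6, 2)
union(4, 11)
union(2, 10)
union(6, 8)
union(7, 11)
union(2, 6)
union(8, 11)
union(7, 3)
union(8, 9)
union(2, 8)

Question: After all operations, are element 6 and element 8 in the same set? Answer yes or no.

Step 1: union(6, 2) -> merged; set of 6 now {2, 6}
Step 2: union(4, 11) -> merged; set of 4 now {4, 11}
Step 3: union(2, 10) -> merged; set of 2 now {2, 6, 10}
Step 4: union(6, 8) -> merged; set of 6 now {2, 6, 8, 10}
Step 5: union(7, 11) -> merged; set of 7 now {4, 7, 11}
Step 6: union(2, 6) -> already same set; set of 2 now {2, 6, 8, 10}
Step 7: union(8, 11) -> merged; set of 8 now {2, 4, 6, 7, 8, 10, 11}
Step 8: union(7, 3) -> merged; set of 7 now {2, 3, 4, 6, 7, 8, 10, 11}
Step 9: union(8, 9) -> merged; set of 8 now {2, 3, 4, 6, 7, 8, 9, 10, 11}
Step 10: union(2, 8) -> already same set; set of 2 now {2, 3, 4, 6, 7, 8, 9, 10, 11}
Set of 6: {2, 3, 4, 6, 7, 8, 9, 10, 11}; 8 is a member.

Answer: yes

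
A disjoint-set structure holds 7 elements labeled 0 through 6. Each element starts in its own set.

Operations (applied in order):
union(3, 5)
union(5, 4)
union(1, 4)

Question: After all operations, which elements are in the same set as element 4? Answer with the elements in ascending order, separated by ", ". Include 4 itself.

Step 1: union(3, 5) -> merged; set of 3 now {3, 5}
Step 2: union(5, 4) -> merged; set of 5 now {3, 4, 5}
Step 3: union(1, 4) -> merged; set of 1 now {1, 3, 4, 5}
Component of 4: {1, 3, 4, 5}

Answer: 1, 3, 4, 5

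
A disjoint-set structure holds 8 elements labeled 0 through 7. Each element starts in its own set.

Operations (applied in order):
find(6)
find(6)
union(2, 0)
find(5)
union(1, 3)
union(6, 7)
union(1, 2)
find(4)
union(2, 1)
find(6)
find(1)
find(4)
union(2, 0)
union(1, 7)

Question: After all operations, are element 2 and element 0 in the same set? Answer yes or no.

Step 1: find(6) -> no change; set of 6 is {6}
Step 2: find(6) -> no change; set of 6 is {6}
Step 3: union(2, 0) -> merged; set of 2 now {0, 2}
Step 4: find(5) -> no change; set of 5 is {5}
Step 5: union(1, 3) -> merged; set of 1 now {1, 3}
Step 6: union(6, 7) -> merged; set of 6 now {6, 7}
Step 7: union(1, 2) -> merged; set of 1 now {0, 1, 2, 3}
Step 8: find(4) -> no change; set of 4 is {4}
Step 9: union(2, 1) -> already same set; set of 2 now {0, 1, 2, 3}
Step 10: find(6) -> no change; set of 6 is {6, 7}
Step 11: find(1) -> no change; set of 1 is {0, 1, 2, 3}
Step 12: find(4) -> no change; set of 4 is {4}
Step 13: union(2, 0) -> already same set; set of 2 now {0, 1, 2, 3}
Step 14: union(1, 7) -> merged; set of 1 now {0, 1, 2, 3, 6, 7}
Set of 2: {0, 1, 2, 3, 6, 7}; 0 is a member.

Answer: yes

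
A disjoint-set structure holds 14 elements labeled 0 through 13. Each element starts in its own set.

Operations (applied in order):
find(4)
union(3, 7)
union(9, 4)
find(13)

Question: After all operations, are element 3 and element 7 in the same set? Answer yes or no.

Answer: yes

Derivation:
Step 1: find(4) -> no change; set of 4 is {4}
Step 2: union(3, 7) -> merged; set of 3 now {3, 7}
Step 3: union(9, 4) -> merged; set of 9 now {4, 9}
Step 4: find(13) -> no change; set of 13 is {13}
Set of 3: {3, 7}; 7 is a member.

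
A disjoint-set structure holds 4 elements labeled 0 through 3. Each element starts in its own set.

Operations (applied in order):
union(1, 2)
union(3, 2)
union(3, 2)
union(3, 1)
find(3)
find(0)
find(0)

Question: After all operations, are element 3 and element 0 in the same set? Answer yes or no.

Step 1: union(1, 2) -> merged; set of 1 now {1, 2}
Step 2: union(3, 2) -> merged; set of 3 now {1, 2, 3}
Step 3: union(3, 2) -> already same set; set of 3 now {1, 2, 3}
Step 4: union(3, 1) -> already same set; set of 3 now {1, 2, 3}
Step 5: find(3) -> no change; set of 3 is {1, 2, 3}
Step 6: find(0) -> no change; set of 0 is {0}
Step 7: find(0) -> no change; set of 0 is {0}
Set of 3: {1, 2, 3}; 0 is not a member.

Answer: no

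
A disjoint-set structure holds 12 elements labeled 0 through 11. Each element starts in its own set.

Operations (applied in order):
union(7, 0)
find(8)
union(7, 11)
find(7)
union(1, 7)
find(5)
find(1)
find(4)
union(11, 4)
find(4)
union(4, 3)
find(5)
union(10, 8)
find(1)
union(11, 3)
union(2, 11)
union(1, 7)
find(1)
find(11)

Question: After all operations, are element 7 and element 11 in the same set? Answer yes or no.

Answer: yes

Derivation:
Step 1: union(7, 0) -> merged; set of 7 now {0, 7}
Step 2: find(8) -> no change; set of 8 is {8}
Step 3: union(7, 11) -> merged; set of 7 now {0, 7, 11}
Step 4: find(7) -> no change; set of 7 is {0, 7, 11}
Step 5: union(1, 7) -> merged; set of 1 now {0, 1, 7, 11}
Step 6: find(5) -> no change; set of 5 is {5}
Step 7: find(1) -> no change; set of 1 is {0, 1, 7, 11}
Step 8: find(4) -> no change; set of 4 is {4}
Step 9: union(11, 4) -> merged; set of 11 now {0, 1, 4, 7, 11}
Step 10: find(4) -> no change; set of 4 is {0, 1, 4, 7, 11}
Step 11: union(4, 3) -> merged; set of 4 now {0, 1, 3, 4, 7, 11}
Step 12: find(5) -> no change; set of 5 is {5}
Step 13: union(10, 8) -> merged; set of 10 now {8, 10}
Step 14: find(1) -> no change; set of 1 is {0, 1, 3, 4, 7, 11}
Step 15: union(11, 3) -> already same set; set of 11 now {0, 1, 3, 4, 7, 11}
Step 16: union(2, 11) -> merged; set of 2 now {0, 1, 2, 3, 4, 7, 11}
Step 17: union(1, 7) -> already same set; set of 1 now {0, 1, 2, 3, 4, 7, 11}
Step 18: find(1) -> no change; set of 1 is {0, 1, 2, 3, 4, 7, 11}
Step 19: find(11) -> no change; set of 11 is {0, 1, 2, 3, 4, 7, 11}
Set of 7: {0, 1, 2, 3, 4, 7, 11}; 11 is a member.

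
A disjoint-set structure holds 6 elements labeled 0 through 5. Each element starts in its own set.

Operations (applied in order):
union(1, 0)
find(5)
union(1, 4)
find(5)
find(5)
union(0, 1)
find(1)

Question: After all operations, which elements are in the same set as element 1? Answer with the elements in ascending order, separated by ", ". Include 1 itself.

Step 1: union(1, 0) -> merged; set of 1 now {0, 1}
Step 2: find(5) -> no change; set of 5 is {5}
Step 3: union(1, 4) -> merged; set of 1 now {0, 1, 4}
Step 4: find(5) -> no change; set of 5 is {5}
Step 5: find(5) -> no change; set of 5 is {5}
Step 6: union(0, 1) -> already same set; set of 0 now {0, 1, 4}
Step 7: find(1) -> no change; set of 1 is {0, 1, 4}
Component of 1: {0, 1, 4}

Answer: 0, 1, 4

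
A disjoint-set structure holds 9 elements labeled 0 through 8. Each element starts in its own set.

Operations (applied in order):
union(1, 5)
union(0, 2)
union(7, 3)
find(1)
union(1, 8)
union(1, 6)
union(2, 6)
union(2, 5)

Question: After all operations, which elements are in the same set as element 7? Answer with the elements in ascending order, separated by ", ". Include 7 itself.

Step 1: union(1, 5) -> merged; set of 1 now {1, 5}
Step 2: union(0, 2) -> merged; set of 0 now {0, 2}
Step 3: union(7, 3) -> merged; set of 7 now {3, 7}
Step 4: find(1) -> no change; set of 1 is {1, 5}
Step 5: union(1, 8) -> merged; set of 1 now {1, 5, 8}
Step 6: union(1, 6) -> merged; set of 1 now {1, 5, 6, 8}
Step 7: union(2, 6) -> merged; set of 2 now {0, 1, 2, 5, 6, 8}
Step 8: union(2, 5) -> already same set; set of 2 now {0, 1, 2, 5, 6, 8}
Component of 7: {3, 7}

Answer: 3, 7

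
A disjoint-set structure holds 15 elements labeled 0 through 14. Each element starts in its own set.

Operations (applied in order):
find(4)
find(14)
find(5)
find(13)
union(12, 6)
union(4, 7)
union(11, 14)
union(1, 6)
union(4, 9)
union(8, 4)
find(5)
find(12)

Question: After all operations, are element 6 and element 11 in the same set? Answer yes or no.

Step 1: find(4) -> no change; set of 4 is {4}
Step 2: find(14) -> no change; set of 14 is {14}
Step 3: find(5) -> no change; set of 5 is {5}
Step 4: find(13) -> no change; set of 13 is {13}
Step 5: union(12, 6) -> merged; set of 12 now {6, 12}
Step 6: union(4, 7) -> merged; set of 4 now {4, 7}
Step 7: union(11, 14) -> merged; set of 11 now {11, 14}
Step 8: union(1, 6) -> merged; set of 1 now {1, 6, 12}
Step 9: union(4, 9) -> merged; set of 4 now {4, 7, 9}
Step 10: union(8, 4) -> merged; set of 8 now {4, 7, 8, 9}
Step 11: find(5) -> no change; set of 5 is {5}
Step 12: find(12) -> no change; set of 12 is {1, 6, 12}
Set of 6: {1, 6, 12}; 11 is not a member.

Answer: no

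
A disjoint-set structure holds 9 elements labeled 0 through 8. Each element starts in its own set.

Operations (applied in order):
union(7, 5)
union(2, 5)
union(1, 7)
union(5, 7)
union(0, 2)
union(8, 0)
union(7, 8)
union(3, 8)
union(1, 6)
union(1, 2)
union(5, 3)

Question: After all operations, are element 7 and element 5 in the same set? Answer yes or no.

Step 1: union(7, 5) -> merged; set of 7 now {5, 7}
Step 2: union(2, 5) -> merged; set of 2 now {2, 5, 7}
Step 3: union(1, 7) -> merged; set of 1 now {1, 2, 5, 7}
Step 4: union(5, 7) -> already same set; set of 5 now {1, 2, 5, 7}
Step 5: union(0, 2) -> merged; set of 0 now {0, 1, 2, 5, 7}
Step 6: union(8, 0) -> merged; set of 8 now {0, 1, 2, 5, 7, 8}
Step 7: union(7, 8) -> already same set; set of 7 now {0, 1, 2, 5, 7, 8}
Step 8: union(3, 8) -> merged; set of 3 now {0, 1, 2, 3, 5, 7, 8}
Step 9: union(1, 6) -> merged; set of 1 now {0, 1, 2, 3, 5, 6, 7, 8}
Step 10: union(1, 2) -> already same set; set of 1 now {0, 1, 2, 3, 5, 6, 7, 8}
Step 11: union(5, 3) -> already same set; set of 5 now {0, 1, 2, 3, 5, 6, 7, 8}
Set of 7: {0, 1, 2, 3, 5, 6, 7, 8}; 5 is a member.

Answer: yes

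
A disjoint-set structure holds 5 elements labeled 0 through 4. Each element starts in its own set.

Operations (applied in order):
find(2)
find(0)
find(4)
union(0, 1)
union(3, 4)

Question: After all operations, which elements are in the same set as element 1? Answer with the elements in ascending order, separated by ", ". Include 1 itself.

Step 1: find(2) -> no change; set of 2 is {2}
Step 2: find(0) -> no change; set of 0 is {0}
Step 3: find(4) -> no change; set of 4 is {4}
Step 4: union(0, 1) -> merged; set of 0 now {0, 1}
Step 5: union(3, 4) -> merged; set of 3 now {3, 4}
Component of 1: {0, 1}

Answer: 0, 1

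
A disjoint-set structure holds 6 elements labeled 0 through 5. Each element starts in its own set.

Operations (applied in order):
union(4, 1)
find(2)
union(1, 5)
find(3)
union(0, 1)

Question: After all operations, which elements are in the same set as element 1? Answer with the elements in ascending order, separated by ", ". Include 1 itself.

Step 1: union(4, 1) -> merged; set of 4 now {1, 4}
Step 2: find(2) -> no change; set of 2 is {2}
Step 3: union(1, 5) -> merged; set of 1 now {1, 4, 5}
Step 4: find(3) -> no change; set of 3 is {3}
Step 5: union(0, 1) -> merged; set of 0 now {0, 1, 4, 5}
Component of 1: {0, 1, 4, 5}

Answer: 0, 1, 4, 5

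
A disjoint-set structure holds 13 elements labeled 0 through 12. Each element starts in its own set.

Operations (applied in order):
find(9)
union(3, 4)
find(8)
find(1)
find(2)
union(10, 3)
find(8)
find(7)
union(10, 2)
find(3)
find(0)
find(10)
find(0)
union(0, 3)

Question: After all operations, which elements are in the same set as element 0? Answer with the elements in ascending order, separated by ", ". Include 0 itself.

Step 1: find(9) -> no change; set of 9 is {9}
Step 2: union(3, 4) -> merged; set of 3 now {3, 4}
Step 3: find(8) -> no change; set of 8 is {8}
Step 4: find(1) -> no change; set of 1 is {1}
Step 5: find(2) -> no change; set of 2 is {2}
Step 6: union(10, 3) -> merged; set of 10 now {3, 4, 10}
Step 7: find(8) -> no change; set of 8 is {8}
Step 8: find(7) -> no change; set of 7 is {7}
Step 9: union(10, 2) -> merged; set of 10 now {2, 3, 4, 10}
Step 10: find(3) -> no change; set of 3 is {2, 3, 4, 10}
Step 11: find(0) -> no change; set of 0 is {0}
Step 12: find(10) -> no change; set of 10 is {2, 3, 4, 10}
Step 13: find(0) -> no change; set of 0 is {0}
Step 14: union(0, 3) -> merged; set of 0 now {0, 2, 3, 4, 10}
Component of 0: {0, 2, 3, 4, 10}

Answer: 0, 2, 3, 4, 10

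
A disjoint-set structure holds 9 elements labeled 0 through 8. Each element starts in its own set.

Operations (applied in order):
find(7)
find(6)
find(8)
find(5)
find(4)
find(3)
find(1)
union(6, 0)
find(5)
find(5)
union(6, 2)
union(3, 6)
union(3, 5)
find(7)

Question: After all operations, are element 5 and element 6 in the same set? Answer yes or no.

Answer: yes

Derivation:
Step 1: find(7) -> no change; set of 7 is {7}
Step 2: find(6) -> no change; set of 6 is {6}
Step 3: find(8) -> no change; set of 8 is {8}
Step 4: find(5) -> no change; set of 5 is {5}
Step 5: find(4) -> no change; set of 4 is {4}
Step 6: find(3) -> no change; set of 3 is {3}
Step 7: find(1) -> no change; set of 1 is {1}
Step 8: union(6, 0) -> merged; set of 6 now {0, 6}
Step 9: find(5) -> no change; set of 5 is {5}
Step 10: find(5) -> no change; set of 5 is {5}
Step 11: union(6, 2) -> merged; set of 6 now {0, 2, 6}
Step 12: union(3, 6) -> merged; set of 3 now {0, 2, 3, 6}
Step 13: union(3, 5) -> merged; set of 3 now {0, 2, 3, 5, 6}
Step 14: find(7) -> no change; set of 7 is {7}
Set of 5: {0, 2, 3, 5, 6}; 6 is a member.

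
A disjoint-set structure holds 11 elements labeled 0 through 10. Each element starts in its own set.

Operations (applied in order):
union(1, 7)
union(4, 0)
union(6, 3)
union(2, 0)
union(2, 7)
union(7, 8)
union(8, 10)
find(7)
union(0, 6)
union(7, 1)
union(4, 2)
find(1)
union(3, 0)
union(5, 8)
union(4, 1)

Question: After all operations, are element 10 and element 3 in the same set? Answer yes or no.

Step 1: union(1, 7) -> merged; set of 1 now {1, 7}
Step 2: union(4, 0) -> merged; set of 4 now {0, 4}
Step 3: union(6, 3) -> merged; set of 6 now {3, 6}
Step 4: union(2, 0) -> merged; set of 2 now {0, 2, 4}
Step 5: union(2, 7) -> merged; set of 2 now {0, 1, 2, 4, 7}
Step 6: union(7, 8) -> merged; set of 7 now {0, 1, 2, 4, 7, 8}
Step 7: union(8, 10) -> merged; set of 8 now {0, 1, 2, 4, 7, 8, 10}
Step 8: find(7) -> no change; set of 7 is {0, 1, 2, 4, 7, 8, 10}
Step 9: union(0, 6) -> merged; set of 0 now {0, 1, 2, 3, 4, 6, 7, 8, 10}
Step 10: union(7, 1) -> already same set; set of 7 now {0, 1, 2, 3, 4, 6, 7, 8, 10}
Step 11: union(4, 2) -> already same set; set of 4 now {0, 1, 2, 3, 4, 6, 7, 8, 10}
Step 12: find(1) -> no change; set of 1 is {0, 1, 2, 3, 4, 6, 7, 8, 10}
Step 13: union(3, 0) -> already same set; set of 3 now {0, 1, 2, 3, 4, 6, 7, 8, 10}
Step 14: union(5, 8) -> merged; set of 5 now {0, 1, 2, 3, 4, 5, 6, 7, 8, 10}
Step 15: union(4, 1) -> already same set; set of 4 now {0, 1, 2, 3, 4, 5, 6, 7, 8, 10}
Set of 10: {0, 1, 2, 3, 4, 5, 6, 7, 8, 10}; 3 is a member.

Answer: yes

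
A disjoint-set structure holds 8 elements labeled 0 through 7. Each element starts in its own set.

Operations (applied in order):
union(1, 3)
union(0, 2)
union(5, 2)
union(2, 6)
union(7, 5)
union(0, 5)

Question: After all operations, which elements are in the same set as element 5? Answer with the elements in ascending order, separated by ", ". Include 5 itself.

Answer: 0, 2, 5, 6, 7

Derivation:
Step 1: union(1, 3) -> merged; set of 1 now {1, 3}
Step 2: union(0, 2) -> merged; set of 0 now {0, 2}
Step 3: union(5, 2) -> merged; set of 5 now {0, 2, 5}
Step 4: union(2, 6) -> merged; set of 2 now {0, 2, 5, 6}
Step 5: union(7, 5) -> merged; set of 7 now {0, 2, 5, 6, 7}
Step 6: union(0, 5) -> already same set; set of 0 now {0, 2, 5, 6, 7}
Component of 5: {0, 2, 5, 6, 7}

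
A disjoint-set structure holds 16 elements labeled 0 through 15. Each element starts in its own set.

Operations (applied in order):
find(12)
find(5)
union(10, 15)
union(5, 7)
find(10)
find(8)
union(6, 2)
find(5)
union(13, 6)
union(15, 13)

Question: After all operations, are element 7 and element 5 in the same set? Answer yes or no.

Answer: yes

Derivation:
Step 1: find(12) -> no change; set of 12 is {12}
Step 2: find(5) -> no change; set of 5 is {5}
Step 3: union(10, 15) -> merged; set of 10 now {10, 15}
Step 4: union(5, 7) -> merged; set of 5 now {5, 7}
Step 5: find(10) -> no change; set of 10 is {10, 15}
Step 6: find(8) -> no change; set of 8 is {8}
Step 7: union(6, 2) -> merged; set of 6 now {2, 6}
Step 8: find(5) -> no change; set of 5 is {5, 7}
Step 9: union(13, 6) -> merged; set of 13 now {2, 6, 13}
Step 10: union(15, 13) -> merged; set of 15 now {2, 6, 10, 13, 15}
Set of 7: {5, 7}; 5 is a member.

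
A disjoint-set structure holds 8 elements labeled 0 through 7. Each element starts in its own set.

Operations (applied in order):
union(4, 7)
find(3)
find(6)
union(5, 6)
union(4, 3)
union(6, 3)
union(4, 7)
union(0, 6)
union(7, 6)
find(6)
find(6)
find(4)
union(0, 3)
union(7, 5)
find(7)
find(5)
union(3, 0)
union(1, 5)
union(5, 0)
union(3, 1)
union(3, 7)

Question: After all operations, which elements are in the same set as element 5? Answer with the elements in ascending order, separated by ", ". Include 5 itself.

Step 1: union(4, 7) -> merged; set of 4 now {4, 7}
Step 2: find(3) -> no change; set of 3 is {3}
Step 3: find(6) -> no change; set of 6 is {6}
Step 4: union(5, 6) -> merged; set of 5 now {5, 6}
Step 5: union(4, 3) -> merged; set of 4 now {3, 4, 7}
Step 6: union(6, 3) -> merged; set of 6 now {3, 4, 5, 6, 7}
Step 7: union(4, 7) -> already same set; set of 4 now {3, 4, 5, 6, 7}
Step 8: union(0, 6) -> merged; set of 0 now {0, 3, 4, 5, 6, 7}
Step 9: union(7, 6) -> already same set; set of 7 now {0, 3, 4, 5, 6, 7}
Step 10: find(6) -> no change; set of 6 is {0, 3, 4, 5, 6, 7}
Step 11: find(6) -> no change; set of 6 is {0, 3, 4, 5, 6, 7}
Step 12: find(4) -> no change; set of 4 is {0, 3, 4, 5, 6, 7}
Step 13: union(0, 3) -> already same set; set of 0 now {0, 3, 4, 5, 6, 7}
Step 14: union(7, 5) -> already same set; set of 7 now {0, 3, 4, 5, 6, 7}
Step 15: find(7) -> no change; set of 7 is {0, 3, 4, 5, 6, 7}
Step 16: find(5) -> no change; set of 5 is {0, 3, 4, 5, 6, 7}
Step 17: union(3, 0) -> already same set; set of 3 now {0, 3, 4, 5, 6, 7}
Step 18: union(1, 5) -> merged; set of 1 now {0, 1, 3, 4, 5, 6, 7}
Step 19: union(5, 0) -> already same set; set of 5 now {0, 1, 3, 4, 5, 6, 7}
Step 20: union(3, 1) -> already same set; set of 3 now {0, 1, 3, 4, 5, 6, 7}
Step 21: union(3, 7) -> already same set; set of 3 now {0, 1, 3, 4, 5, 6, 7}
Component of 5: {0, 1, 3, 4, 5, 6, 7}

Answer: 0, 1, 3, 4, 5, 6, 7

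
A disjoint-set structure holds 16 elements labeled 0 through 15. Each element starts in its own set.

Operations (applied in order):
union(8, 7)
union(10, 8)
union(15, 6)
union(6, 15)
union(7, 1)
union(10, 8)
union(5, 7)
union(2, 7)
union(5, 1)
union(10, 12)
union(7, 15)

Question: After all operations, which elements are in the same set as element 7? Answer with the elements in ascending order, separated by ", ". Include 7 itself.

Step 1: union(8, 7) -> merged; set of 8 now {7, 8}
Step 2: union(10, 8) -> merged; set of 10 now {7, 8, 10}
Step 3: union(15, 6) -> merged; set of 15 now {6, 15}
Step 4: union(6, 15) -> already same set; set of 6 now {6, 15}
Step 5: union(7, 1) -> merged; set of 7 now {1, 7, 8, 10}
Step 6: union(10, 8) -> already same set; set of 10 now {1, 7, 8, 10}
Step 7: union(5, 7) -> merged; set of 5 now {1, 5, 7, 8, 10}
Step 8: union(2, 7) -> merged; set of 2 now {1, 2, 5, 7, 8, 10}
Step 9: union(5, 1) -> already same set; set of 5 now {1, 2, 5, 7, 8, 10}
Step 10: union(10, 12) -> merged; set of 10 now {1, 2, 5, 7, 8, 10, 12}
Step 11: union(7, 15) -> merged; set of 7 now {1, 2, 5, 6, 7, 8, 10, 12, 15}
Component of 7: {1, 2, 5, 6, 7, 8, 10, 12, 15}

Answer: 1, 2, 5, 6, 7, 8, 10, 12, 15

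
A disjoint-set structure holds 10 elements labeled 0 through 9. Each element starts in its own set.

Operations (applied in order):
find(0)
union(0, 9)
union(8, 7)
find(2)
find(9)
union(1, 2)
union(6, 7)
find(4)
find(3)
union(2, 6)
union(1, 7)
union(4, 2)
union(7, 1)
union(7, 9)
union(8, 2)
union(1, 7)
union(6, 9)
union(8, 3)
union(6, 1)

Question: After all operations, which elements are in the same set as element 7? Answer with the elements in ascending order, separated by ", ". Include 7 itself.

Answer: 0, 1, 2, 3, 4, 6, 7, 8, 9

Derivation:
Step 1: find(0) -> no change; set of 0 is {0}
Step 2: union(0, 9) -> merged; set of 0 now {0, 9}
Step 3: union(8, 7) -> merged; set of 8 now {7, 8}
Step 4: find(2) -> no change; set of 2 is {2}
Step 5: find(9) -> no change; set of 9 is {0, 9}
Step 6: union(1, 2) -> merged; set of 1 now {1, 2}
Step 7: union(6, 7) -> merged; set of 6 now {6, 7, 8}
Step 8: find(4) -> no change; set of 4 is {4}
Step 9: find(3) -> no change; set of 3 is {3}
Step 10: union(2, 6) -> merged; set of 2 now {1, 2, 6, 7, 8}
Step 11: union(1, 7) -> already same set; set of 1 now {1, 2, 6, 7, 8}
Step 12: union(4, 2) -> merged; set of 4 now {1, 2, 4, 6, 7, 8}
Step 13: union(7, 1) -> already same set; set of 7 now {1, 2, 4, 6, 7, 8}
Step 14: union(7, 9) -> merged; set of 7 now {0, 1, 2, 4, 6, 7, 8, 9}
Step 15: union(8, 2) -> already same set; set of 8 now {0, 1, 2, 4, 6, 7, 8, 9}
Step 16: union(1, 7) -> already same set; set of 1 now {0, 1, 2, 4, 6, 7, 8, 9}
Step 17: union(6, 9) -> already same set; set of 6 now {0, 1, 2, 4, 6, 7, 8, 9}
Step 18: union(8, 3) -> merged; set of 8 now {0, 1, 2, 3, 4, 6, 7, 8, 9}
Step 19: union(6, 1) -> already same set; set of 6 now {0, 1, 2, 3, 4, 6, 7, 8, 9}
Component of 7: {0, 1, 2, 3, 4, 6, 7, 8, 9}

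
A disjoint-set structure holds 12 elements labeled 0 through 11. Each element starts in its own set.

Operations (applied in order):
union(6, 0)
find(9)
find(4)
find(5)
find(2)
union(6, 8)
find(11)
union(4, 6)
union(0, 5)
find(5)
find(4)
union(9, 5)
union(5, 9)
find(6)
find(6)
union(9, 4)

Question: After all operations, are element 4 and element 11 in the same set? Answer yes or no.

Step 1: union(6, 0) -> merged; set of 6 now {0, 6}
Step 2: find(9) -> no change; set of 9 is {9}
Step 3: find(4) -> no change; set of 4 is {4}
Step 4: find(5) -> no change; set of 5 is {5}
Step 5: find(2) -> no change; set of 2 is {2}
Step 6: union(6, 8) -> merged; set of 6 now {0, 6, 8}
Step 7: find(11) -> no change; set of 11 is {11}
Step 8: union(4, 6) -> merged; set of 4 now {0, 4, 6, 8}
Step 9: union(0, 5) -> merged; set of 0 now {0, 4, 5, 6, 8}
Step 10: find(5) -> no change; set of 5 is {0, 4, 5, 6, 8}
Step 11: find(4) -> no change; set of 4 is {0, 4, 5, 6, 8}
Step 12: union(9, 5) -> merged; set of 9 now {0, 4, 5, 6, 8, 9}
Step 13: union(5, 9) -> already same set; set of 5 now {0, 4, 5, 6, 8, 9}
Step 14: find(6) -> no change; set of 6 is {0, 4, 5, 6, 8, 9}
Step 15: find(6) -> no change; set of 6 is {0, 4, 5, 6, 8, 9}
Step 16: union(9, 4) -> already same set; set of 9 now {0, 4, 5, 6, 8, 9}
Set of 4: {0, 4, 5, 6, 8, 9}; 11 is not a member.

Answer: no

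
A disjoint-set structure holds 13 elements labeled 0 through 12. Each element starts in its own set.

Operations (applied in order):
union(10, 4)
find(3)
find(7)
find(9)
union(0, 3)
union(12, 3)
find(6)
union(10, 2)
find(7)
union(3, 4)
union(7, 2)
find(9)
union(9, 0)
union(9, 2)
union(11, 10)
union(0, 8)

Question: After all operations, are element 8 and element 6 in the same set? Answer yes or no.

Answer: no

Derivation:
Step 1: union(10, 4) -> merged; set of 10 now {4, 10}
Step 2: find(3) -> no change; set of 3 is {3}
Step 3: find(7) -> no change; set of 7 is {7}
Step 4: find(9) -> no change; set of 9 is {9}
Step 5: union(0, 3) -> merged; set of 0 now {0, 3}
Step 6: union(12, 3) -> merged; set of 12 now {0, 3, 12}
Step 7: find(6) -> no change; set of 6 is {6}
Step 8: union(10, 2) -> merged; set of 10 now {2, 4, 10}
Step 9: find(7) -> no change; set of 7 is {7}
Step 10: union(3, 4) -> merged; set of 3 now {0, 2, 3, 4, 10, 12}
Step 11: union(7, 2) -> merged; set of 7 now {0, 2, 3, 4, 7, 10, 12}
Step 12: find(9) -> no change; set of 9 is {9}
Step 13: union(9, 0) -> merged; set of 9 now {0, 2, 3, 4, 7, 9, 10, 12}
Step 14: union(9, 2) -> already same set; set of 9 now {0, 2, 3, 4, 7, 9, 10, 12}
Step 15: union(11, 10) -> merged; set of 11 now {0, 2, 3, 4, 7, 9, 10, 11, 12}
Step 16: union(0, 8) -> merged; set of 0 now {0, 2, 3, 4, 7, 8, 9, 10, 11, 12}
Set of 8: {0, 2, 3, 4, 7, 8, 9, 10, 11, 12}; 6 is not a member.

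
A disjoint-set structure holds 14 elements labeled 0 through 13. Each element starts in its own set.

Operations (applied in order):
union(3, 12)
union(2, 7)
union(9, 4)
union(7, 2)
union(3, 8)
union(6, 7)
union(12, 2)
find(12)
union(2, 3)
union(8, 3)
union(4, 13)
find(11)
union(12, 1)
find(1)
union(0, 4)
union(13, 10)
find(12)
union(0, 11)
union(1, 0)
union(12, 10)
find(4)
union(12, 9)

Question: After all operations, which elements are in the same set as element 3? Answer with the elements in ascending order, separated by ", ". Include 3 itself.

Answer: 0, 1, 2, 3, 4, 6, 7, 8, 9, 10, 11, 12, 13

Derivation:
Step 1: union(3, 12) -> merged; set of 3 now {3, 12}
Step 2: union(2, 7) -> merged; set of 2 now {2, 7}
Step 3: union(9, 4) -> merged; set of 9 now {4, 9}
Step 4: union(7, 2) -> already same set; set of 7 now {2, 7}
Step 5: union(3, 8) -> merged; set of 3 now {3, 8, 12}
Step 6: union(6, 7) -> merged; set of 6 now {2, 6, 7}
Step 7: union(12, 2) -> merged; set of 12 now {2, 3, 6, 7, 8, 12}
Step 8: find(12) -> no change; set of 12 is {2, 3, 6, 7, 8, 12}
Step 9: union(2, 3) -> already same set; set of 2 now {2, 3, 6, 7, 8, 12}
Step 10: union(8, 3) -> already same set; set of 8 now {2, 3, 6, 7, 8, 12}
Step 11: union(4, 13) -> merged; set of 4 now {4, 9, 13}
Step 12: find(11) -> no change; set of 11 is {11}
Step 13: union(12, 1) -> merged; set of 12 now {1, 2, 3, 6, 7, 8, 12}
Step 14: find(1) -> no change; set of 1 is {1, 2, 3, 6, 7, 8, 12}
Step 15: union(0, 4) -> merged; set of 0 now {0, 4, 9, 13}
Step 16: union(13, 10) -> merged; set of 13 now {0, 4, 9, 10, 13}
Step 17: find(12) -> no change; set of 12 is {1, 2, 3, 6, 7, 8, 12}
Step 18: union(0, 11) -> merged; set of 0 now {0, 4, 9, 10, 11, 13}
Step 19: union(1, 0) -> merged; set of 1 now {0, 1, 2, 3, 4, 6, 7, 8, 9, 10, 11, 12, 13}
Step 20: union(12, 10) -> already same set; set of 12 now {0, 1, 2, 3, 4, 6, 7, 8, 9, 10, 11, 12, 13}
Step 21: find(4) -> no change; set of 4 is {0, 1, 2, 3, 4, 6, 7, 8, 9, 10, 11, 12, 13}
Step 22: union(12, 9) -> already same set; set of 12 now {0, 1, 2, 3, 4, 6, 7, 8, 9, 10, 11, 12, 13}
Component of 3: {0, 1, 2, 3, 4, 6, 7, 8, 9, 10, 11, 12, 13}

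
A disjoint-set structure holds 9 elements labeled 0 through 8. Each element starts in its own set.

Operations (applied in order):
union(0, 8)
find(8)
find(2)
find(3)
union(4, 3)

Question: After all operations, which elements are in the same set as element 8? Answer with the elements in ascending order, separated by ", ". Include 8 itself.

Step 1: union(0, 8) -> merged; set of 0 now {0, 8}
Step 2: find(8) -> no change; set of 8 is {0, 8}
Step 3: find(2) -> no change; set of 2 is {2}
Step 4: find(3) -> no change; set of 3 is {3}
Step 5: union(4, 3) -> merged; set of 4 now {3, 4}
Component of 8: {0, 8}

Answer: 0, 8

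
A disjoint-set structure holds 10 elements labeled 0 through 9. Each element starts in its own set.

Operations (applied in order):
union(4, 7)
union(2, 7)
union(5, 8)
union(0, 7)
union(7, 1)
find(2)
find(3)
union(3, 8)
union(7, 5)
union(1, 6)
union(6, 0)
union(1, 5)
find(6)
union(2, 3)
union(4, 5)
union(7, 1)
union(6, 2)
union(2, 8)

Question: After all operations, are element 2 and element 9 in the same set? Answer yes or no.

Step 1: union(4, 7) -> merged; set of 4 now {4, 7}
Step 2: union(2, 7) -> merged; set of 2 now {2, 4, 7}
Step 3: union(5, 8) -> merged; set of 5 now {5, 8}
Step 4: union(0, 7) -> merged; set of 0 now {0, 2, 4, 7}
Step 5: union(7, 1) -> merged; set of 7 now {0, 1, 2, 4, 7}
Step 6: find(2) -> no change; set of 2 is {0, 1, 2, 4, 7}
Step 7: find(3) -> no change; set of 3 is {3}
Step 8: union(3, 8) -> merged; set of 3 now {3, 5, 8}
Step 9: union(7, 5) -> merged; set of 7 now {0, 1, 2, 3, 4, 5, 7, 8}
Step 10: union(1, 6) -> merged; set of 1 now {0, 1, 2, 3, 4, 5, 6, 7, 8}
Step 11: union(6, 0) -> already same set; set of 6 now {0, 1, 2, 3, 4, 5, 6, 7, 8}
Step 12: union(1, 5) -> already same set; set of 1 now {0, 1, 2, 3, 4, 5, 6, 7, 8}
Step 13: find(6) -> no change; set of 6 is {0, 1, 2, 3, 4, 5, 6, 7, 8}
Step 14: union(2, 3) -> already same set; set of 2 now {0, 1, 2, 3, 4, 5, 6, 7, 8}
Step 15: union(4, 5) -> already same set; set of 4 now {0, 1, 2, 3, 4, 5, 6, 7, 8}
Step 16: union(7, 1) -> already same set; set of 7 now {0, 1, 2, 3, 4, 5, 6, 7, 8}
Step 17: union(6, 2) -> already same set; set of 6 now {0, 1, 2, 3, 4, 5, 6, 7, 8}
Step 18: union(2, 8) -> already same set; set of 2 now {0, 1, 2, 3, 4, 5, 6, 7, 8}
Set of 2: {0, 1, 2, 3, 4, 5, 6, 7, 8}; 9 is not a member.

Answer: no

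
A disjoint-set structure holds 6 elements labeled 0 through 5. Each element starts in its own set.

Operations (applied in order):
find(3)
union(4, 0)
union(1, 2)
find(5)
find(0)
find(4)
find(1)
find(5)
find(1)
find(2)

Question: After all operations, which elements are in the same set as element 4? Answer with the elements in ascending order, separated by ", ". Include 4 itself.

Step 1: find(3) -> no change; set of 3 is {3}
Step 2: union(4, 0) -> merged; set of 4 now {0, 4}
Step 3: union(1, 2) -> merged; set of 1 now {1, 2}
Step 4: find(5) -> no change; set of 5 is {5}
Step 5: find(0) -> no change; set of 0 is {0, 4}
Step 6: find(4) -> no change; set of 4 is {0, 4}
Step 7: find(1) -> no change; set of 1 is {1, 2}
Step 8: find(5) -> no change; set of 5 is {5}
Step 9: find(1) -> no change; set of 1 is {1, 2}
Step 10: find(2) -> no change; set of 2 is {1, 2}
Component of 4: {0, 4}

Answer: 0, 4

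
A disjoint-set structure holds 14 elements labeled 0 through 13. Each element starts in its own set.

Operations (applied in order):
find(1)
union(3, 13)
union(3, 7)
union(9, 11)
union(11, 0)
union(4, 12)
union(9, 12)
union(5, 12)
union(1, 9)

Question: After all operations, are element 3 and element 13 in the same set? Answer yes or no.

Step 1: find(1) -> no change; set of 1 is {1}
Step 2: union(3, 13) -> merged; set of 3 now {3, 13}
Step 3: union(3, 7) -> merged; set of 3 now {3, 7, 13}
Step 4: union(9, 11) -> merged; set of 9 now {9, 11}
Step 5: union(11, 0) -> merged; set of 11 now {0, 9, 11}
Step 6: union(4, 12) -> merged; set of 4 now {4, 12}
Step 7: union(9, 12) -> merged; set of 9 now {0, 4, 9, 11, 12}
Step 8: union(5, 12) -> merged; set of 5 now {0, 4, 5, 9, 11, 12}
Step 9: union(1, 9) -> merged; set of 1 now {0, 1, 4, 5, 9, 11, 12}
Set of 3: {3, 7, 13}; 13 is a member.

Answer: yes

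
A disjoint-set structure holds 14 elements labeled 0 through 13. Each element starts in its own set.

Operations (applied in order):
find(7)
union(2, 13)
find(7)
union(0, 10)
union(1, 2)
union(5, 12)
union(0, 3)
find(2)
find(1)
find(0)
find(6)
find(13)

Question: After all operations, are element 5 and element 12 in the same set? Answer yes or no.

Step 1: find(7) -> no change; set of 7 is {7}
Step 2: union(2, 13) -> merged; set of 2 now {2, 13}
Step 3: find(7) -> no change; set of 7 is {7}
Step 4: union(0, 10) -> merged; set of 0 now {0, 10}
Step 5: union(1, 2) -> merged; set of 1 now {1, 2, 13}
Step 6: union(5, 12) -> merged; set of 5 now {5, 12}
Step 7: union(0, 3) -> merged; set of 0 now {0, 3, 10}
Step 8: find(2) -> no change; set of 2 is {1, 2, 13}
Step 9: find(1) -> no change; set of 1 is {1, 2, 13}
Step 10: find(0) -> no change; set of 0 is {0, 3, 10}
Step 11: find(6) -> no change; set of 6 is {6}
Step 12: find(13) -> no change; set of 13 is {1, 2, 13}
Set of 5: {5, 12}; 12 is a member.

Answer: yes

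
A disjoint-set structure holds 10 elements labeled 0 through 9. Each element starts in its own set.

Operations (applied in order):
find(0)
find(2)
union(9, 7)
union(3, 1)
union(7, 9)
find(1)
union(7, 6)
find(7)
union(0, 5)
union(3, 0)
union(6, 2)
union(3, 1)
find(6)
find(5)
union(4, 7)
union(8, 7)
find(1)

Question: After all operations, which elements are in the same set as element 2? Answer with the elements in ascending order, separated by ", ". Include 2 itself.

Step 1: find(0) -> no change; set of 0 is {0}
Step 2: find(2) -> no change; set of 2 is {2}
Step 3: union(9, 7) -> merged; set of 9 now {7, 9}
Step 4: union(3, 1) -> merged; set of 3 now {1, 3}
Step 5: union(7, 9) -> already same set; set of 7 now {7, 9}
Step 6: find(1) -> no change; set of 1 is {1, 3}
Step 7: union(7, 6) -> merged; set of 7 now {6, 7, 9}
Step 8: find(7) -> no change; set of 7 is {6, 7, 9}
Step 9: union(0, 5) -> merged; set of 0 now {0, 5}
Step 10: union(3, 0) -> merged; set of 3 now {0, 1, 3, 5}
Step 11: union(6, 2) -> merged; set of 6 now {2, 6, 7, 9}
Step 12: union(3, 1) -> already same set; set of 3 now {0, 1, 3, 5}
Step 13: find(6) -> no change; set of 6 is {2, 6, 7, 9}
Step 14: find(5) -> no change; set of 5 is {0, 1, 3, 5}
Step 15: union(4, 7) -> merged; set of 4 now {2, 4, 6, 7, 9}
Step 16: union(8, 7) -> merged; set of 8 now {2, 4, 6, 7, 8, 9}
Step 17: find(1) -> no change; set of 1 is {0, 1, 3, 5}
Component of 2: {2, 4, 6, 7, 8, 9}

Answer: 2, 4, 6, 7, 8, 9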